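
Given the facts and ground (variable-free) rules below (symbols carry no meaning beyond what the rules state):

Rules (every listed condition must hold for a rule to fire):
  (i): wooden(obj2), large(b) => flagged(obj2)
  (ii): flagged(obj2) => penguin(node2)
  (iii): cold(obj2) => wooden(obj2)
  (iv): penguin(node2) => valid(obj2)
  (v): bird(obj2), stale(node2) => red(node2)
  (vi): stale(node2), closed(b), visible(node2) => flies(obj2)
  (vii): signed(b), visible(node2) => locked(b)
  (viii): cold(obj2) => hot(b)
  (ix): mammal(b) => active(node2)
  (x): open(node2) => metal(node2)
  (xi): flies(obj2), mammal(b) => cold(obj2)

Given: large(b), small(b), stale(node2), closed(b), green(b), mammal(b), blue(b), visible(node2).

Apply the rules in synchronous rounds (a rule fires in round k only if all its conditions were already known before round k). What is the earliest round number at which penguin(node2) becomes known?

Round 1 — (vi), (ix), derive flies(obj2), active(node2).
Round 2 — (xi), derive cold(obj2).
Round 3 — (iii), (viii), derive wooden(obj2), hot(b).
Round 4 — (i), derive flagged(obj2).
Round 5 — (ii), derive penguin(node2).
penguin(node2) first appears in round 5.

5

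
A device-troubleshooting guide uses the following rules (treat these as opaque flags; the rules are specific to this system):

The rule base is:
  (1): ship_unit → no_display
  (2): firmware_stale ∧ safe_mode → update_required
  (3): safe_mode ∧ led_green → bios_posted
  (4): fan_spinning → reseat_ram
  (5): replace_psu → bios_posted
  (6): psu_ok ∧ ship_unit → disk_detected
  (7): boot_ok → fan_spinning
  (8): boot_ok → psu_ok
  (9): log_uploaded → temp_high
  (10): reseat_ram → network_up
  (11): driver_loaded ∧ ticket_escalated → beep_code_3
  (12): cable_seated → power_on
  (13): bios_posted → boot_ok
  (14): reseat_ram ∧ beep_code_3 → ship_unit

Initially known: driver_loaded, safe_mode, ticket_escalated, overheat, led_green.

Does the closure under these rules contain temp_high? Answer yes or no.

Round 1 fires (3), (11), giving bios_posted, beep_code_3.
Round 2 fires (13), giving boot_ok.
Round 3 fires (7), (8), giving fan_spinning, psu_ok.
Round 4 fires (4), giving reseat_ram.
Round 5 fires (10), (14), giving network_up, ship_unit.
Round 6 fires (1), (6), giving no_display, disk_detected.
Fixed point reached. temp_high is concluded only by (9); (9) needs log_uploaded (never derived).

no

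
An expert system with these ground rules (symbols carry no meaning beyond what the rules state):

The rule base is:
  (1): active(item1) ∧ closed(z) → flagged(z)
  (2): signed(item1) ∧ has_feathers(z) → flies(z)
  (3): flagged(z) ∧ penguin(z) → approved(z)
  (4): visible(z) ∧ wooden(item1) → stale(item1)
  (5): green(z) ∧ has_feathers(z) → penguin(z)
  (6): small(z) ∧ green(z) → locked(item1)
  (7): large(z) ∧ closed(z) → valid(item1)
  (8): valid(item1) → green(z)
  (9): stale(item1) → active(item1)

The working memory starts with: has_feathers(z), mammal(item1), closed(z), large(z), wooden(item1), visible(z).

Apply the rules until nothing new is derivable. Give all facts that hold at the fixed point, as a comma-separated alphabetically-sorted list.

Round 1 fires (4), (7), giving stale(item1), valid(item1).
Round 2 fires (8), (9), giving green(z), active(item1).
Round 3 fires (1), (5), giving flagged(z), penguin(z).
Round 4 fires (3), giving approved(z).

active(item1), approved(z), closed(z), flagged(z), green(z), has_feathers(z), large(z), mammal(item1), penguin(z), stale(item1), valid(item1), visible(z), wooden(item1)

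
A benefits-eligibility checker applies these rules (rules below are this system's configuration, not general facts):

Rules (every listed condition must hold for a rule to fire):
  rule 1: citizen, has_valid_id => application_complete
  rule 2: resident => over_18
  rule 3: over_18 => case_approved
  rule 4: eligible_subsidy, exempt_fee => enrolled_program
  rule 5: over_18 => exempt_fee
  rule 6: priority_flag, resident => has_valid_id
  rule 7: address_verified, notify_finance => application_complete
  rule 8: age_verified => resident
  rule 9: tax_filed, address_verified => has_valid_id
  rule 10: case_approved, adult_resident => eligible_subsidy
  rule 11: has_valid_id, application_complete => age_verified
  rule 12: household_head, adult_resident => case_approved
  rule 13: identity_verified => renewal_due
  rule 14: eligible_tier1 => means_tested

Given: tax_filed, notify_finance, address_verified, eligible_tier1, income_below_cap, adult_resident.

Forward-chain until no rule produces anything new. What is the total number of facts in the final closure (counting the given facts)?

16

Round 1 fires rule 7, rule 9, rule 14, giving application_complete, has_valid_id, means_tested.
Round 2 fires rule 11, giving age_verified.
Round 3 fires rule 8, giving resident.
Round 4 fires rule 2, giving over_18.
Round 5 fires rule 3, rule 5, giving case_approved, exempt_fee.
Round 6 fires rule 10, giving eligible_subsidy.
Round 7 fires rule 4, giving enrolled_program.
Closure: {address_verified, adult_resident, age_verified, application_complete, case_approved, eligible_subsidy, eligible_tier1, enrolled_program, exempt_fee, has_valid_id, income_below_cap, means_tested, notify_finance, over_18, resident, tax_filed} — 16 facts.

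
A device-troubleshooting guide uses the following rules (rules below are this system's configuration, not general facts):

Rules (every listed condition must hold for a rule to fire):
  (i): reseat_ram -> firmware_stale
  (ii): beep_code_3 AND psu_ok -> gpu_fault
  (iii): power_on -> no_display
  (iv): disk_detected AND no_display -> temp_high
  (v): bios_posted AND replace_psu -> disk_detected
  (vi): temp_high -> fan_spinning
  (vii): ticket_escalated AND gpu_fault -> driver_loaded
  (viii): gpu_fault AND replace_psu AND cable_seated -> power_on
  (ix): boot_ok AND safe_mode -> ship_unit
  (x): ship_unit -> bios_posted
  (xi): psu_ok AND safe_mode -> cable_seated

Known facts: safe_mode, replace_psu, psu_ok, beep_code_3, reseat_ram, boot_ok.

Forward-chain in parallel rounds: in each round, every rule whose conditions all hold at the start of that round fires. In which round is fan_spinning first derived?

[1] (i) [reseat_ram -> firmware_stale]; (ii) [beep_code_3 AND psu_ok -> gpu_fault]; (ix) [boot_ok AND safe_mode -> ship_unit]; (xi) [psu_ok AND safe_mode -> cable_seated]. ⇒ new: firmware_stale, gpu_fault, ship_unit, cable_seated.
[2] (viii) [gpu_fault AND replace_psu AND cable_seated -> power_on]; (x) [ship_unit -> bios_posted]. ⇒ new: power_on, bios_posted.
[3] (iii) [power_on -> no_display]; (v) [bios_posted AND replace_psu -> disk_detected]. ⇒ new: no_display, disk_detected.
[4] (iv) [disk_detected AND no_display -> temp_high]. ⇒ new: temp_high.
[5] (vi) [temp_high -> fan_spinning]. ⇒ new: fan_spinning.
fan_spinning first appears in round 5.

5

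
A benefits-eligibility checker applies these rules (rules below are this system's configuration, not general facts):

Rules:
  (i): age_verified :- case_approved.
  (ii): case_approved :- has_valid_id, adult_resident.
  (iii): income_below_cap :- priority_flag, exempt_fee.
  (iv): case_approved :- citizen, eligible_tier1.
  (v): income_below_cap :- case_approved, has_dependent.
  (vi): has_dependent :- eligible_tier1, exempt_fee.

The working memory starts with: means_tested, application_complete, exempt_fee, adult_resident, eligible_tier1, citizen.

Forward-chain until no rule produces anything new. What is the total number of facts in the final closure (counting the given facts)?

Round 1: (iv) [case_approved :- citizen, eligible_tier1.]; (vi) [has_dependent :- eligible_tier1, exempt_fee.]. Adds case_approved, has_dependent.
Round 2: (i) [age_verified :- case_approved.]; (v) [income_below_cap :- case_approved, has_dependent.]. Adds age_verified, income_below_cap.
Closure: {adult_resident, age_verified, application_complete, case_approved, citizen, eligible_tier1, exempt_fee, has_dependent, income_below_cap, means_tested} — 10 facts.

10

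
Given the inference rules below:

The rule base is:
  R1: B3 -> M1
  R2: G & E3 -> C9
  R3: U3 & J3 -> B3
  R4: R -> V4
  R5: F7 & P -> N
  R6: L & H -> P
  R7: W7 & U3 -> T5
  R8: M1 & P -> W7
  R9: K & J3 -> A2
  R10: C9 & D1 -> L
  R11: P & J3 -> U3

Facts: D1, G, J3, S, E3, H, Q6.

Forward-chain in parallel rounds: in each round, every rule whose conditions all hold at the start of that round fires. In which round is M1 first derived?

6

Round 1: R2 [G & E3 -> C9]. Adds C9.
Round 2: R10 [C9 & D1 -> L]. Adds L.
Round 3: R6 [L & H -> P]. Adds P.
Round 4: R11 [P & J3 -> U3]. Adds U3.
Round 5: R3 [U3 & J3 -> B3]. Adds B3.
Round 6: R1 [B3 -> M1]. Adds M1.
M1 first appears in round 6.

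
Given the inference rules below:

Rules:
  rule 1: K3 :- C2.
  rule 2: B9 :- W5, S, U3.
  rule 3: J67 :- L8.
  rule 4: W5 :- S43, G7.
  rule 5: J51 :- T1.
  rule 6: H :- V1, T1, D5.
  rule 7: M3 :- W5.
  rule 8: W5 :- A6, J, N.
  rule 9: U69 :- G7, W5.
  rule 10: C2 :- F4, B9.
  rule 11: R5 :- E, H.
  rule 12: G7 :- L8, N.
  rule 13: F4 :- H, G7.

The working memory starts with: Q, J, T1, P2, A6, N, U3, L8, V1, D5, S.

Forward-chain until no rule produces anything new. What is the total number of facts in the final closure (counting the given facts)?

Round 1 fires rule 3, rule 5, rule 6, rule 8, rule 12, giving J67, J51, H, W5, G7.
Round 2 fires rule 2, rule 7, rule 9, rule 13, giving B9, M3, U69, F4.
Round 3 fires rule 10, giving C2.
Round 4 fires rule 1, giving K3.
Closure: {A6, B9, C2, D5, F4, G7, H, J, J51, J67, K3, L8, M3, N, P2, Q, S, T1, U3, U69, V1, W5} — 22 facts.

22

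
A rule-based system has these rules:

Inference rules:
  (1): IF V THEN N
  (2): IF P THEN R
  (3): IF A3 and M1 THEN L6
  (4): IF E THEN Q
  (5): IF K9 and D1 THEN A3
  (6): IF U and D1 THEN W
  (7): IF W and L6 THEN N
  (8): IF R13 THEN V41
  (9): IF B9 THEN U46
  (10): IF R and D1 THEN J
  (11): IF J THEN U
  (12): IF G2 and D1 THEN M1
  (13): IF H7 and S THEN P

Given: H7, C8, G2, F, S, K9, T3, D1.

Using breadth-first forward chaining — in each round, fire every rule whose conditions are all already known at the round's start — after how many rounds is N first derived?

Round 1: (5) [IF K9 and D1 THEN A3]; (12) [IF G2 and D1 THEN M1]; (13) [IF H7 and S THEN P]. New: A3, M1, P.
Round 2: (2) [IF P THEN R]; (3) [IF A3 and M1 THEN L6]. New: R, L6.
Round 3: (10) [IF R and D1 THEN J]. New: J.
Round 4: (11) [IF J THEN U]. New: U.
Round 5: (6) [IF U and D1 THEN W]. New: W.
Round 6: (7) [IF W and L6 THEN N]. New: N.
N first appears in round 6.

6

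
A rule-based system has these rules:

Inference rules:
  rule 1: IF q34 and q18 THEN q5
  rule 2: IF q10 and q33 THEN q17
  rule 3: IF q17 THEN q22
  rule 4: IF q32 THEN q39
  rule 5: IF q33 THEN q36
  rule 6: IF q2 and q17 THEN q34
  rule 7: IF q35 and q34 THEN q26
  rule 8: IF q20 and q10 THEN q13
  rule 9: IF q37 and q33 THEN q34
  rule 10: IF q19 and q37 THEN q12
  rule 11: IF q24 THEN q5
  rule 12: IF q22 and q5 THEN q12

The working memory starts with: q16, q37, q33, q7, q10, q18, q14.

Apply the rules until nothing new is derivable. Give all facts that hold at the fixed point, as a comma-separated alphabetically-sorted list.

q10, q12, q14, q16, q17, q18, q22, q33, q34, q36, q37, q5, q7

Round 1 fires rule 2, rule 5, rule 9, giving q17, q36, q34.
Round 2 fires rule 1, rule 3, giving q5, q22.
Round 3 fires rule 12, giving q12.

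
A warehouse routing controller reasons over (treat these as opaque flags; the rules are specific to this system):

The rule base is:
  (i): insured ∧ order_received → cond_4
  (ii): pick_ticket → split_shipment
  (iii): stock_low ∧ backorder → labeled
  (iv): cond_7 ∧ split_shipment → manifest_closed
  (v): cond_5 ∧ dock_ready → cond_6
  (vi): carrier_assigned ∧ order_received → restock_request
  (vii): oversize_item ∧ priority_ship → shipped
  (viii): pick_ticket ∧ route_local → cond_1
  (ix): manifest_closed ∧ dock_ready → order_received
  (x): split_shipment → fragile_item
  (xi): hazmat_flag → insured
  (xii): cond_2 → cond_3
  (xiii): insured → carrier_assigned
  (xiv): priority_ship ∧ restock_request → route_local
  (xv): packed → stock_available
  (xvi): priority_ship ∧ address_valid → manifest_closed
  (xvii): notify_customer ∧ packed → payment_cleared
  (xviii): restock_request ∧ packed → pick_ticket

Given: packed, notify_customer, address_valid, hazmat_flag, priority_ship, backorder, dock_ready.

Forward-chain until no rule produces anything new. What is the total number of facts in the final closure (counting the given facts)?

[1] (xi) [hazmat_flag → insured]; (xv) [packed → stock_available]; (xvi) [priority_ship ∧ address_valid → manifest_closed]; (xvii) [notify_customer ∧ packed → payment_cleared]. ⇒ new: insured, stock_available, manifest_closed, payment_cleared.
[2] (ix) [manifest_closed ∧ dock_ready → order_received]; (xiii) [insured → carrier_assigned]. ⇒ new: order_received, carrier_assigned.
[3] (i) [insured ∧ order_received → cond_4]; (vi) [carrier_assigned ∧ order_received → restock_request]. ⇒ new: cond_4, restock_request.
[4] (xiv) [priority_ship ∧ restock_request → route_local]; (xviii) [restock_request ∧ packed → pick_ticket]. ⇒ new: route_local, pick_ticket.
[5] (ii) [pick_ticket → split_shipment]; (viii) [pick_ticket ∧ route_local → cond_1]. ⇒ new: split_shipment, cond_1.
[6] (x) [split_shipment → fragile_item]. ⇒ new: fragile_item.
Closure: {address_valid, backorder, carrier_assigned, cond_1, cond_4, dock_ready, fragile_item, hazmat_flag, insured, manifest_closed, notify_customer, order_received, packed, payment_cleared, pick_ticket, priority_ship, restock_request, route_local, split_shipment, stock_available} — 20 facts.

20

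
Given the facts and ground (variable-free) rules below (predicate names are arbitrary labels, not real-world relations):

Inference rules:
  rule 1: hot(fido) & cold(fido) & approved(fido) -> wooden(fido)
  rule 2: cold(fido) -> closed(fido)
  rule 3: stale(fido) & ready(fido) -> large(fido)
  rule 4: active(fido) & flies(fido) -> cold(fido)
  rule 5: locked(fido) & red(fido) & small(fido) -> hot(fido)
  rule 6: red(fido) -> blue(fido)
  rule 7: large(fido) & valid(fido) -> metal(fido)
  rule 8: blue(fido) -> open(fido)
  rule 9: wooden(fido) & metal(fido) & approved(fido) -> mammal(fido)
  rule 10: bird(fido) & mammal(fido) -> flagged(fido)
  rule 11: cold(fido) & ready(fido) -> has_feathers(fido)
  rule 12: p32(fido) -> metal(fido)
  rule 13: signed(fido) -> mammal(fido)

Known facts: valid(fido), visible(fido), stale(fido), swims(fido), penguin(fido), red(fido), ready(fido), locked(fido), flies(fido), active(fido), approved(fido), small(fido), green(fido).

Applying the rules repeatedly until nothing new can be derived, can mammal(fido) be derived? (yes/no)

yes

Round 1: rule 3 [stale(fido) & ready(fido) -> large(fido)]; rule 4 [active(fido) & flies(fido) -> cold(fido)]; rule 5 [locked(fido) & red(fido) & small(fido) -> hot(fido)]; rule 6 [red(fido) -> blue(fido)]. New: large(fido), cold(fido), hot(fido), blue(fido).
Round 2: rule 1 [hot(fido) & cold(fido) & approved(fido) -> wooden(fido)]; rule 2 [cold(fido) -> closed(fido)]; rule 7 [large(fido) & valid(fido) -> metal(fido)]; rule 8 [blue(fido) -> open(fido)]; rule 11 [cold(fido) & ready(fido) -> has_feathers(fido)]. New: wooden(fido), closed(fido), metal(fido), open(fido), has_feathers(fido).
Round 3: rule 9 [wooden(fido) & metal(fido) & approved(fido) -> mammal(fido)]. New: mammal(fido).
mammal(fido) appears in round 3, so it is derivable.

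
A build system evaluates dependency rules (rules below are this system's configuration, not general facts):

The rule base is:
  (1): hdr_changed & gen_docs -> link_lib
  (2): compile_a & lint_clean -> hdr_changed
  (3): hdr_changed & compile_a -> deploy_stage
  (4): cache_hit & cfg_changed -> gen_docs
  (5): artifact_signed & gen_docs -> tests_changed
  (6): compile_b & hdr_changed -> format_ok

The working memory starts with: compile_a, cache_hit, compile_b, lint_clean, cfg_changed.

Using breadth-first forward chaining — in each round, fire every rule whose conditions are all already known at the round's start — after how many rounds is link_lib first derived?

2

Round 1 — (2), (4), derive hdr_changed, gen_docs.
Round 2 — (1), (3), (6), derive link_lib, deploy_stage, format_ok.
link_lib first appears in round 2.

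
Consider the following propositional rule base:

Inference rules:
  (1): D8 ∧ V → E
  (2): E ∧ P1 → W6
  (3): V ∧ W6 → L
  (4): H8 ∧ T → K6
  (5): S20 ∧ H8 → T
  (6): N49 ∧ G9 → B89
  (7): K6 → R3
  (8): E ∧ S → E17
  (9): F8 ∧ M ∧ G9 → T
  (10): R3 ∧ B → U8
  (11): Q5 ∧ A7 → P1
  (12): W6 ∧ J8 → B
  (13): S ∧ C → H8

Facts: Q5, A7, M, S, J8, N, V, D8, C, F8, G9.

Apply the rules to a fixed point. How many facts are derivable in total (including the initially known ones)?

22

Round 1 — (1), (9), (11), (13), derive E, T, P1, H8.
Round 2 — (2), (4), (8), derive W6, K6, E17.
Round 3 — (3), (7), (12), derive L, R3, B.
Round 4 — (10), derive U8.
Closure: {A7, B, C, D8, E, E17, F8, G9, H8, J8, K6, L, M, N, P1, Q5, R3, S, T, U8, V, W6} — 22 facts.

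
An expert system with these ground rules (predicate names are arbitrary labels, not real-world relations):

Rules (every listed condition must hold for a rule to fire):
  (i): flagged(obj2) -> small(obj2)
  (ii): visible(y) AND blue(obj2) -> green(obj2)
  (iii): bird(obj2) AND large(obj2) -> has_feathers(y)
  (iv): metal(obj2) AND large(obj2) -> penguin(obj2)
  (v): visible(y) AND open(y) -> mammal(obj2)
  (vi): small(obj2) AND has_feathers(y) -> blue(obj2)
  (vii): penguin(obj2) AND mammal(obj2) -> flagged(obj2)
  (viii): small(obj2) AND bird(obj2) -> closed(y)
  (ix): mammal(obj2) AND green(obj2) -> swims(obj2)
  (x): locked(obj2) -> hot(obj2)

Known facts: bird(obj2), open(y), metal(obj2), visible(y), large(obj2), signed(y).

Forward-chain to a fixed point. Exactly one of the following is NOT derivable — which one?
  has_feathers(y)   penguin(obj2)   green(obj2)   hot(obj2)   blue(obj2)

hot(obj2)

Round 1: (iii) [bird(obj2) AND large(obj2) -> has_feathers(y)]; (iv) [metal(obj2) AND large(obj2) -> penguin(obj2)]; (v) [visible(y) AND open(y) -> mammal(obj2)]. New: has_feathers(y), penguin(obj2), mammal(obj2).
Round 2: (vii) [penguin(obj2) AND mammal(obj2) -> flagged(obj2)]. New: flagged(obj2).
Round 3: (i) [flagged(obj2) -> small(obj2)]. New: small(obj2).
Round 4: (vi) [small(obj2) AND has_feathers(y) -> blue(obj2)]; (viii) [small(obj2) AND bird(obj2) -> closed(y)]. New: blue(obj2), closed(y).
Round 5: (ii) [visible(y) AND blue(obj2) -> green(obj2)]. New: green(obj2).
Round 6: (ix) [mammal(obj2) AND green(obj2) -> swims(obj2)]. New: swims(obj2).
Derived: green(obj2) (round 5), blue(obj2) (round 4), has_feathers(y) (round 1), penguin(obj2) (round 1). hot(obj2) never appears in any round.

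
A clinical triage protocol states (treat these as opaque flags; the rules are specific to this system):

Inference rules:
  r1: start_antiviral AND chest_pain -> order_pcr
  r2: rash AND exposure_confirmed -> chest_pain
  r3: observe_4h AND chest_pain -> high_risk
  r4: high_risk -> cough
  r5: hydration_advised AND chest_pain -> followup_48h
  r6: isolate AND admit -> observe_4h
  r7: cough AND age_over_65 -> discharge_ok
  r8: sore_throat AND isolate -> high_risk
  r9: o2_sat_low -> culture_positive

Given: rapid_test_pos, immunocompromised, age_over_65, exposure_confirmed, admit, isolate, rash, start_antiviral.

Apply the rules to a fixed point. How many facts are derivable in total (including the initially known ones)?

14

Round 1: r2 [rash AND exposure_confirmed -> chest_pain]; r6 [isolate AND admit -> observe_4h]. Adds chest_pain, observe_4h.
Round 2: r1 [start_antiviral AND chest_pain -> order_pcr]; r3 [observe_4h AND chest_pain -> high_risk]. Adds order_pcr, high_risk.
Round 3: r4 [high_risk -> cough]. Adds cough.
Round 4: r7 [cough AND age_over_65 -> discharge_ok]. Adds discharge_ok.
Closure: {admit, age_over_65, chest_pain, cough, discharge_ok, exposure_confirmed, high_risk, immunocompromised, isolate, observe_4h, order_pcr, rapid_test_pos, rash, start_antiviral} — 14 facts.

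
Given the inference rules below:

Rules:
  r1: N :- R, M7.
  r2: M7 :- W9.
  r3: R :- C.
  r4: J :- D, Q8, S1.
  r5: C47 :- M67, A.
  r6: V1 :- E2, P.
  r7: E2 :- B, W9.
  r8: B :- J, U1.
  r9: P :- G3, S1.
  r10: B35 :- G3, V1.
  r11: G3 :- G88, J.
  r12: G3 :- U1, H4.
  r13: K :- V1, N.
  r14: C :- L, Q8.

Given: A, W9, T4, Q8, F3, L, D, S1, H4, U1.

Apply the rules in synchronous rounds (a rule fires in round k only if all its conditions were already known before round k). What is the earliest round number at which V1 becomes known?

Round 1: r2 [M7 :- W9.]; r4 [J :- D, Q8, S1.]; r12 [G3 :- U1, H4.]; r14 [C :- L, Q8.]. Adds M7, J, G3, C.
Round 2: r3 [R :- C.]; r8 [B :- J, U1.]; r9 [P :- G3, S1.]. Adds R, B, P.
Round 3: r1 [N :- R, M7.]; r7 [E2 :- B, W9.]. Adds N, E2.
Round 4: r6 [V1 :- E2, P.]. Adds V1.
V1 first appears in round 4.

4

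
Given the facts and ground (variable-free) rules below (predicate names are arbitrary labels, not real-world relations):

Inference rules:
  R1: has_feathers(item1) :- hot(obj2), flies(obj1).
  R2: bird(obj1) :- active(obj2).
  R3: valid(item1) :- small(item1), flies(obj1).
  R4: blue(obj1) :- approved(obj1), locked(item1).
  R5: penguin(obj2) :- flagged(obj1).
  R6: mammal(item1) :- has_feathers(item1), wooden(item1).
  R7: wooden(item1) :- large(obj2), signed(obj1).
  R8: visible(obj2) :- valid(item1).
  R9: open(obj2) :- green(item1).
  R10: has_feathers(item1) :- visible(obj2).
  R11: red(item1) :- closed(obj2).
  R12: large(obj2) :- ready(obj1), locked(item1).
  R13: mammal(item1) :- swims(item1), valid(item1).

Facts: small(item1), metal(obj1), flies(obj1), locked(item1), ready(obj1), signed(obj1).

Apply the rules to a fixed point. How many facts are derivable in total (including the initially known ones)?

12

Round 1: R3 [valid(item1) :- small(item1), flies(obj1).]; R12 [large(obj2) :- ready(obj1), locked(item1).]. New: valid(item1), large(obj2).
Round 2: R7 [wooden(item1) :- large(obj2), signed(obj1).]; R8 [visible(obj2) :- valid(item1).]. New: wooden(item1), visible(obj2).
Round 3: R10 [has_feathers(item1) :- visible(obj2).]. New: has_feathers(item1).
Round 4: R6 [mammal(item1) :- has_feathers(item1), wooden(item1).]. New: mammal(item1).
Closure: {flies(obj1), has_feathers(item1), large(obj2), locked(item1), mammal(item1), metal(obj1), ready(obj1), signed(obj1), small(item1), valid(item1), visible(obj2), wooden(item1)} — 12 facts.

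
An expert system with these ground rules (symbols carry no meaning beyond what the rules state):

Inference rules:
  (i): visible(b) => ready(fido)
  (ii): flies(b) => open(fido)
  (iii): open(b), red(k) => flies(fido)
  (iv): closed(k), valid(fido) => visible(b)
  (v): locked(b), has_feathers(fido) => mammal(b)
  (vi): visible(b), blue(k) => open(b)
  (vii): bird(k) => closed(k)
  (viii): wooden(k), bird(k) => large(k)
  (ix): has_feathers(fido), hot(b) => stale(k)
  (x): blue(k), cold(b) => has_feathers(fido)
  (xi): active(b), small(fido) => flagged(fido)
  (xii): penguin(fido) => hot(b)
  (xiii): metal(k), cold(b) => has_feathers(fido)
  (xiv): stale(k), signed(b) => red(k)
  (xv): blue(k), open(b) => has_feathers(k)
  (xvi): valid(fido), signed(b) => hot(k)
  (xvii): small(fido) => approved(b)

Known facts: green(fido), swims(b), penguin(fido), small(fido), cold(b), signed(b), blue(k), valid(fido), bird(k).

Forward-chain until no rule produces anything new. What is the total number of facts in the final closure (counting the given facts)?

Round 1: (vii) [bird(k) => closed(k)]; (x) [blue(k), cold(b) => has_feathers(fido)]; (xii) [penguin(fido) => hot(b)]; (xvi) [valid(fido), signed(b) => hot(k)]; (xvii) [small(fido) => approved(b)]. New: closed(k), has_feathers(fido), hot(b), hot(k), approved(b).
Round 2: (iv) [closed(k), valid(fido) => visible(b)]; (ix) [has_feathers(fido), hot(b) => stale(k)]. New: visible(b), stale(k).
Round 3: (i) [visible(b) => ready(fido)]; (vi) [visible(b), blue(k) => open(b)]; (xiv) [stale(k), signed(b) => red(k)]. New: ready(fido), open(b), red(k).
Round 4: (iii) [open(b), red(k) => flies(fido)]; (xv) [blue(k), open(b) => has_feathers(k)]. New: flies(fido), has_feathers(k).
Closure: {approved(b), bird(k), blue(k), closed(k), cold(b), flies(fido), green(fido), has_feathers(fido), has_feathers(k), hot(b), hot(k), open(b), penguin(fido), ready(fido), red(k), signed(b), small(fido), stale(k), swims(b), valid(fido), visible(b)} — 21 facts.

21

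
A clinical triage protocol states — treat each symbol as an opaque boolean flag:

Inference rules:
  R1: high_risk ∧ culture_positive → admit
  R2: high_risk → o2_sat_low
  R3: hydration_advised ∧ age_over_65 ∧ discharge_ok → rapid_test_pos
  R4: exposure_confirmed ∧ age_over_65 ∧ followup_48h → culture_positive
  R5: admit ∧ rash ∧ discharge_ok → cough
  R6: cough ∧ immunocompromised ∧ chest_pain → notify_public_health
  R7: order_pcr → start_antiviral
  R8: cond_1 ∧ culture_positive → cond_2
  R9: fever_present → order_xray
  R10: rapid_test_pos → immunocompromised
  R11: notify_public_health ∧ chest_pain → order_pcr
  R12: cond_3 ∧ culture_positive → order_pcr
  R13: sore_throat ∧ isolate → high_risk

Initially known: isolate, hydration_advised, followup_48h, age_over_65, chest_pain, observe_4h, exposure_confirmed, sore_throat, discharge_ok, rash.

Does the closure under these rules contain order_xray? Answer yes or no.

Round 1: R3 [hydration_advised ∧ age_over_65 ∧ discharge_ok → rapid_test_pos]; R4 [exposure_confirmed ∧ age_over_65 ∧ followup_48h → culture_positive]; R13 [sore_throat ∧ isolate → high_risk]. New: rapid_test_pos, culture_positive, high_risk.
Round 2: R1 [high_risk ∧ culture_positive → admit]; R2 [high_risk → o2_sat_low]; R10 [rapid_test_pos → immunocompromised]. New: admit, o2_sat_low, immunocompromised.
Round 3: R5 [admit ∧ rash ∧ discharge_ok → cough]. New: cough.
Round 4: R6 [cough ∧ immunocompromised ∧ chest_pain → notify_public_health]. New: notify_public_health.
Round 5: R11 [notify_public_health ∧ chest_pain → order_pcr]. New: order_pcr.
Round 6: R7 [order_pcr → start_antiviral]. New: start_antiviral.
Fixed point reached. order_xray is concluded only by R9; R9 needs fever_present (never derived).

no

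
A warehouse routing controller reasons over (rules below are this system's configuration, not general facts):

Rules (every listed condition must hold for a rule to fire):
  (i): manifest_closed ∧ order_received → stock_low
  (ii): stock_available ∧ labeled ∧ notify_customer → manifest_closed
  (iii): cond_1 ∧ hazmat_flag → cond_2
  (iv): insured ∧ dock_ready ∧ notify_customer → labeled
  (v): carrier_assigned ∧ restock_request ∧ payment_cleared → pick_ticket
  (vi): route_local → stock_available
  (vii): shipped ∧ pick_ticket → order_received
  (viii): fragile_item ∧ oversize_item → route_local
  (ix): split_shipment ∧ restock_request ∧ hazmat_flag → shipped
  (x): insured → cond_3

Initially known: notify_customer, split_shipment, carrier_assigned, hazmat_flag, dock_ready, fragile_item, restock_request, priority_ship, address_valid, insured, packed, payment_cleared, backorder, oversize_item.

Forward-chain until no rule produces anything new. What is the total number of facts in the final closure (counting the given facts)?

23

[1] (iv) [insured ∧ dock_ready ∧ notify_customer → labeled]; (v) [carrier_assigned ∧ restock_request ∧ payment_cleared → pick_ticket]; (viii) [fragile_item ∧ oversize_item → route_local]; (ix) [split_shipment ∧ restock_request ∧ hazmat_flag → shipped]; (x) [insured → cond_3]. ⇒ new: labeled, pick_ticket, route_local, shipped, cond_3.
[2] (vi) [route_local → stock_available]; (vii) [shipped ∧ pick_ticket → order_received]. ⇒ new: stock_available, order_received.
[3] (ii) [stock_available ∧ labeled ∧ notify_customer → manifest_closed]. ⇒ new: manifest_closed.
[4] (i) [manifest_closed ∧ order_received → stock_low]. ⇒ new: stock_low.
Closure: {address_valid, backorder, carrier_assigned, cond_3, dock_ready, fragile_item, hazmat_flag, insured, labeled, manifest_closed, notify_customer, order_received, oversize_item, packed, payment_cleared, pick_ticket, priority_ship, restock_request, route_local, shipped, split_shipment, stock_available, stock_low} — 23 facts.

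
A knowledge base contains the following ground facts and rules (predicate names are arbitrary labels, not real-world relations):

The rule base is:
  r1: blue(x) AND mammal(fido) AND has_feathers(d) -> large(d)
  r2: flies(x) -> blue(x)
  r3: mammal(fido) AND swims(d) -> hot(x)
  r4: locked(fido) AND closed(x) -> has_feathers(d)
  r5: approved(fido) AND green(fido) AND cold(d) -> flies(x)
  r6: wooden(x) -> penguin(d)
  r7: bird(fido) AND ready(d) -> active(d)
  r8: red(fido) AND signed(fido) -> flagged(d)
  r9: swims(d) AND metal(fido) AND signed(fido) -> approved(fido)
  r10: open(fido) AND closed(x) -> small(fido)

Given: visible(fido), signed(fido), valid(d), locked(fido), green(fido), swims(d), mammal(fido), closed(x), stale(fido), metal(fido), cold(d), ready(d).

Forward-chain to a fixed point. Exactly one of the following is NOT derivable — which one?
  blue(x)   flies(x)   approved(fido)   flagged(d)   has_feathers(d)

Round 1: r3 [mammal(fido) AND swims(d) -> hot(x)]; r4 [locked(fido) AND closed(x) -> has_feathers(d)]; r9 [swims(d) AND metal(fido) AND signed(fido) -> approved(fido)]. New: hot(x), has_feathers(d), approved(fido).
Round 2: r5 [approved(fido) AND green(fido) AND cold(d) -> flies(x)]. New: flies(x).
Round 3: r2 [flies(x) -> blue(x)]. New: blue(x).
Round 4: r1 [blue(x) AND mammal(fido) AND has_feathers(d) -> large(d)]. New: large(d).
Derived: blue(x) (round 3), approved(fido) (round 1), flies(x) (round 2), has_feathers(d) (round 1). flagged(d) never appears in any round.

flagged(d)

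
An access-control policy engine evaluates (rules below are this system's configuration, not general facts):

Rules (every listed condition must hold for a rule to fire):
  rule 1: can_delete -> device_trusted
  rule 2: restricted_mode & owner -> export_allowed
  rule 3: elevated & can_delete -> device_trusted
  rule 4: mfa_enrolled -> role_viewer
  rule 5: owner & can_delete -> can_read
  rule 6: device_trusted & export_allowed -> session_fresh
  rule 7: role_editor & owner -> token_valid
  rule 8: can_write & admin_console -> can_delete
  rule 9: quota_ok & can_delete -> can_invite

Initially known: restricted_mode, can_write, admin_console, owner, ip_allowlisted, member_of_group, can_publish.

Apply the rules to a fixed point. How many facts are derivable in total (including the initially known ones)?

Round 1 — rule 2, rule 8, derive export_allowed, can_delete.
Round 2 — rule 1, rule 5, derive device_trusted, can_read.
Round 3 — rule 6, derive session_fresh.
Closure: {admin_console, can_delete, can_publish, can_read, can_write, device_trusted, export_allowed, ip_allowlisted, member_of_group, owner, restricted_mode, session_fresh} — 12 facts.

12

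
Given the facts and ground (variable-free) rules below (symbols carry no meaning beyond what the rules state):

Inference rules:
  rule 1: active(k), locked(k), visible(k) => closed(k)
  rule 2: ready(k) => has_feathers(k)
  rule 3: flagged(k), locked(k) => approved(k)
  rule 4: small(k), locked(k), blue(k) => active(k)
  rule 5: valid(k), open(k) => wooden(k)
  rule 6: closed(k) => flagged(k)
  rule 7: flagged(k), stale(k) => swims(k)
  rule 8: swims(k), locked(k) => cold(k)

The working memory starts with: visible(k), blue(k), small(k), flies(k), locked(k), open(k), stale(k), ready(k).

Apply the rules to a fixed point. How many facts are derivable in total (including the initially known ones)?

15

Round 1 — rule 2, rule 4, derive has_feathers(k), active(k).
Round 2 — rule 1, derive closed(k).
Round 3 — rule 6, derive flagged(k).
Round 4 — rule 3, rule 7, derive approved(k), swims(k).
Round 5 — rule 8, derive cold(k).
Closure: {active(k), approved(k), blue(k), closed(k), cold(k), flagged(k), flies(k), has_feathers(k), locked(k), open(k), ready(k), small(k), stale(k), swims(k), visible(k)} — 15 facts.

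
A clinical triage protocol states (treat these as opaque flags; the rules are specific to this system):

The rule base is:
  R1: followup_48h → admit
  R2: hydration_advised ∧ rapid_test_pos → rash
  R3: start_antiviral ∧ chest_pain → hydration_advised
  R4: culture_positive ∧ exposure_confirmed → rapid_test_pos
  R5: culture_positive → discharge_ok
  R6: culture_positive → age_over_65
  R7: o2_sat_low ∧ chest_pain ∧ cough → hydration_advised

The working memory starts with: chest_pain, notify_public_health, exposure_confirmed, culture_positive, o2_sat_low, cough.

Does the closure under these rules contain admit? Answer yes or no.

[1] R4 [culture_positive ∧ exposure_confirmed → rapid_test_pos]; R5 [culture_positive → discharge_ok]; R6 [culture_positive → age_over_65]; R7 [o2_sat_low ∧ chest_pain ∧ cough → hydration_advised]. ⇒ new: rapid_test_pos, discharge_ok, age_over_65, hydration_advised.
[2] R2 [hydration_advised ∧ rapid_test_pos → rash]. ⇒ new: rash.
Fixed point reached. admit is concluded only by R1; R1 needs followup_48h (never derived).

no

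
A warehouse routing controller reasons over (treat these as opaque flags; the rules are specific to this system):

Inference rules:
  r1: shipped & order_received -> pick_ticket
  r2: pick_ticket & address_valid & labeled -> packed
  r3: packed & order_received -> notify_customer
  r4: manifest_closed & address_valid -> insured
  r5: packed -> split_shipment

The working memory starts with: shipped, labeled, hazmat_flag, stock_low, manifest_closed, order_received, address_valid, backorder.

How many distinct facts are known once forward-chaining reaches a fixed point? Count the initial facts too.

13

[1] r1 [shipped & order_received -> pick_ticket]; r4 [manifest_closed & address_valid -> insured]. ⇒ new: pick_ticket, insured.
[2] r2 [pick_ticket & address_valid & labeled -> packed]. ⇒ new: packed.
[3] r3 [packed & order_received -> notify_customer]; r5 [packed -> split_shipment]. ⇒ new: notify_customer, split_shipment.
Closure: {address_valid, backorder, hazmat_flag, insured, labeled, manifest_closed, notify_customer, order_received, packed, pick_ticket, shipped, split_shipment, stock_low} — 13 facts.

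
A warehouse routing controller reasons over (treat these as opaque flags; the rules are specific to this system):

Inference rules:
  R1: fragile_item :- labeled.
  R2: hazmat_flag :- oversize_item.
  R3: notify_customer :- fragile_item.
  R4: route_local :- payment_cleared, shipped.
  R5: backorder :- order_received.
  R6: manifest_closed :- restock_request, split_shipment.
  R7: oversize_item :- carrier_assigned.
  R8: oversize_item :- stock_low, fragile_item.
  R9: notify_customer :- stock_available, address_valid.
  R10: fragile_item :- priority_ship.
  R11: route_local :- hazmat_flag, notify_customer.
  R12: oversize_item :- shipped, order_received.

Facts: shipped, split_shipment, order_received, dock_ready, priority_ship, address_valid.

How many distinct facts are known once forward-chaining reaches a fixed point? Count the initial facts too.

12

Round 1 fires R5, R10, R12, giving backorder, fragile_item, oversize_item.
Round 2 fires R2, R3, giving hazmat_flag, notify_customer.
Round 3 fires R11, giving route_local.
Closure: {address_valid, backorder, dock_ready, fragile_item, hazmat_flag, notify_customer, order_received, oversize_item, priority_ship, route_local, shipped, split_shipment} — 12 facts.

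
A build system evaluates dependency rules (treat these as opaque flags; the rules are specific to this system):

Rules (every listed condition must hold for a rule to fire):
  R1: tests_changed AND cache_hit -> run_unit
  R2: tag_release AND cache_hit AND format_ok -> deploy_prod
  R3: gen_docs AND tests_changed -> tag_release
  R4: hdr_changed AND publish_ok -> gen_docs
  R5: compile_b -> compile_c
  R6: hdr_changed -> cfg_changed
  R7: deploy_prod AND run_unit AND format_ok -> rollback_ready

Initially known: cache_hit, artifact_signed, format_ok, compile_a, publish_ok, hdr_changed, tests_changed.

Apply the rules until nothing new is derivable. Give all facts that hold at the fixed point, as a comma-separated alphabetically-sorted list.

artifact_signed, cache_hit, cfg_changed, compile_a, deploy_prod, format_ok, gen_docs, hdr_changed, publish_ok, rollback_ready, run_unit, tag_release, tests_changed

Round 1: R1 [tests_changed AND cache_hit -> run_unit]; R4 [hdr_changed AND publish_ok -> gen_docs]; R6 [hdr_changed -> cfg_changed]. New: run_unit, gen_docs, cfg_changed.
Round 2: R3 [gen_docs AND tests_changed -> tag_release]. New: tag_release.
Round 3: R2 [tag_release AND cache_hit AND format_ok -> deploy_prod]. New: deploy_prod.
Round 4: R7 [deploy_prod AND run_unit AND format_ok -> rollback_ready]. New: rollback_ready.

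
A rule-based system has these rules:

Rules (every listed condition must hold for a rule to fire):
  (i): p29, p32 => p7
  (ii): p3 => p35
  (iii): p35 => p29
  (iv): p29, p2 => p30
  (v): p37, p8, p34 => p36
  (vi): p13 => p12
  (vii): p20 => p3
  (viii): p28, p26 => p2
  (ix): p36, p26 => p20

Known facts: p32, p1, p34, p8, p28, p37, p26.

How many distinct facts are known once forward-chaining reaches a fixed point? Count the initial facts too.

Round 1 fires (v), (viii), giving p36, p2.
Round 2 fires (ix), giving p20.
Round 3 fires (vii), giving p3.
Round 4 fires (ii), giving p35.
Round 5 fires (iii), giving p29.
Round 6 fires (i), (iv), giving p7, p30.
Closure: {p1, p2, p20, p26, p28, p29, p3, p30, p32, p34, p35, p36, p37, p7, p8} — 15 facts.

15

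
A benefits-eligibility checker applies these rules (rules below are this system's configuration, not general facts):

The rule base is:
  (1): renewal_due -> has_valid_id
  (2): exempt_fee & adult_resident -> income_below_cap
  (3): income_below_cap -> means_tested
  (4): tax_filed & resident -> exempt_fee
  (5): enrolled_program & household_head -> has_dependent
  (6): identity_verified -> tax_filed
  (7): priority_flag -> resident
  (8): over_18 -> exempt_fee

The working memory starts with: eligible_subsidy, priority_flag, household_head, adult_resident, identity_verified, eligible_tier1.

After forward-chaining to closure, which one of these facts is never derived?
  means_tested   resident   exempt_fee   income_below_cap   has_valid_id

has_valid_id

Round 1 fires (6), (7), giving tax_filed, resident.
Round 2 fires (4), giving exempt_fee.
Round 3 fires (2), giving income_below_cap.
Round 4 fires (3), giving means_tested.
Derived: resident (round 1), income_below_cap (round 3), exempt_fee (round 2), means_tested (round 4). has_valid_id never appears in any round.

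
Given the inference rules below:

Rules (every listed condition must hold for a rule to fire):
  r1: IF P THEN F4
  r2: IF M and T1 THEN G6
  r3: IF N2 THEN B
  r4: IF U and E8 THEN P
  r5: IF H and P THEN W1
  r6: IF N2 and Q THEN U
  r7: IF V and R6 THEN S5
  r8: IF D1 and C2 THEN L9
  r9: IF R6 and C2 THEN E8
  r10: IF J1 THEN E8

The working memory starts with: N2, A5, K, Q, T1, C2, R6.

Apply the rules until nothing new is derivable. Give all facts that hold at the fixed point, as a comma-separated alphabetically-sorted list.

[1] r3 [IF N2 THEN B]; r6 [IF N2 and Q THEN U]; r9 [IF R6 and C2 THEN E8]. ⇒ new: B, U, E8.
[2] r4 [IF U and E8 THEN P]. ⇒ new: P.
[3] r1 [IF P THEN F4]. ⇒ new: F4.

A5, B, C2, E8, F4, K, N2, P, Q, R6, T1, U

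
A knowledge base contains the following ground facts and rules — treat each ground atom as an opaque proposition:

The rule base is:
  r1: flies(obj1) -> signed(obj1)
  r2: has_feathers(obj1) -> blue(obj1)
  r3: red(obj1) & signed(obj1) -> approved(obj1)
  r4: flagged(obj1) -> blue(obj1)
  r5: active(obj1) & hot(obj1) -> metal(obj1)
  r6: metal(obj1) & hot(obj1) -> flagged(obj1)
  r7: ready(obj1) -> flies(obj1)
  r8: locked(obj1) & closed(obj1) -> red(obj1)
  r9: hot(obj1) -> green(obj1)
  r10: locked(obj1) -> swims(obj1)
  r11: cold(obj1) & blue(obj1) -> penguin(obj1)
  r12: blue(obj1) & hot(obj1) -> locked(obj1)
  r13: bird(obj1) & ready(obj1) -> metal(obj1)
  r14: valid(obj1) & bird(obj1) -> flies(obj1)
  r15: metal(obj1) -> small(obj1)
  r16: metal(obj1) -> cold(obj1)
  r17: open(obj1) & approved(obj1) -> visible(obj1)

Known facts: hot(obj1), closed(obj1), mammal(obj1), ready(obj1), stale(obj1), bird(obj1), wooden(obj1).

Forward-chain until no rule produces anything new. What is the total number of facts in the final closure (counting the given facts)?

[1] r7 [ready(obj1) -> flies(obj1)]; r9 [hot(obj1) -> green(obj1)]; r13 [bird(obj1) & ready(obj1) -> metal(obj1)]. ⇒ new: flies(obj1), green(obj1), metal(obj1).
[2] r1 [flies(obj1) -> signed(obj1)]; r6 [metal(obj1) & hot(obj1) -> flagged(obj1)]; r15 [metal(obj1) -> small(obj1)]; r16 [metal(obj1) -> cold(obj1)]. ⇒ new: signed(obj1), flagged(obj1), small(obj1), cold(obj1).
[3] r4 [flagged(obj1) -> blue(obj1)]. ⇒ new: blue(obj1).
[4] r11 [cold(obj1) & blue(obj1) -> penguin(obj1)]; r12 [blue(obj1) & hot(obj1) -> locked(obj1)]. ⇒ new: penguin(obj1), locked(obj1).
[5] r8 [locked(obj1) & closed(obj1) -> red(obj1)]; r10 [locked(obj1) -> swims(obj1)]. ⇒ new: red(obj1), swims(obj1).
[6] r3 [red(obj1) & signed(obj1) -> approved(obj1)]. ⇒ new: approved(obj1).
Closure: {approved(obj1), bird(obj1), blue(obj1), closed(obj1), cold(obj1), flagged(obj1), flies(obj1), green(obj1), hot(obj1), locked(obj1), mammal(obj1), metal(obj1), penguin(obj1), ready(obj1), red(obj1), signed(obj1), small(obj1), stale(obj1), swims(obj1), wooden(obj1)} — 20 facts.

20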